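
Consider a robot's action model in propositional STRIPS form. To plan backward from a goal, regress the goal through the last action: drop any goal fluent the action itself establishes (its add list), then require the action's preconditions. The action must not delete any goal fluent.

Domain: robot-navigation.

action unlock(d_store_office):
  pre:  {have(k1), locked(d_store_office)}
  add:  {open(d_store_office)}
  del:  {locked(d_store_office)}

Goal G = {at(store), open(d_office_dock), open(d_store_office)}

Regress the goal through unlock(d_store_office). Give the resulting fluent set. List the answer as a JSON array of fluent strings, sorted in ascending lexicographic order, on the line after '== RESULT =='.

Compute (G \ add) ∪ pre:
  G ∩ del = {}  (empty — regression defined)
  G \ add = {at(store), open(d_office_dock), open(d_store_office)} \ {open(d_store_office)} = {at(store), open(d_office_dock)}
  ∪ pre   = {at(store), open(d_office_dock)} ∪ {have(k1), locked(d_store_office)}
          = {at(store), have(k1), locked(d_store_office), open(d_office_dock)}

== RESULT ==
["at(store)", "have(k1)", "locked(d_store_office)", "open(d_office_dock)"]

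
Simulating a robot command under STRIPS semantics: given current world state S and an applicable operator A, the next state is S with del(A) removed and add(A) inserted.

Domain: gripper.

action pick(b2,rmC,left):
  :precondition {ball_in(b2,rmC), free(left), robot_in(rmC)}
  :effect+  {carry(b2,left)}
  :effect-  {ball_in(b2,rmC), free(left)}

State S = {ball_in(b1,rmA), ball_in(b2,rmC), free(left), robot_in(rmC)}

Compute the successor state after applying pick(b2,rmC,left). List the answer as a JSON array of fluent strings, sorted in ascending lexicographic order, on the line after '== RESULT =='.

Progress:
  pre ⊆ S: {ball_in(b2,rmC), free(left), robot_in(rmC)} ⊆ S  — applicable
  S \ del = {ball_in(b1,rmA), robot_in(rmC)}
  ∪ add   = {ball_in(b1,rmA), carry(b2,left), robot_in(rmC)}

== RESULT ==
["ball_in(b1,rmA)", "carry(b2,left)", "robot_in(rmC)"]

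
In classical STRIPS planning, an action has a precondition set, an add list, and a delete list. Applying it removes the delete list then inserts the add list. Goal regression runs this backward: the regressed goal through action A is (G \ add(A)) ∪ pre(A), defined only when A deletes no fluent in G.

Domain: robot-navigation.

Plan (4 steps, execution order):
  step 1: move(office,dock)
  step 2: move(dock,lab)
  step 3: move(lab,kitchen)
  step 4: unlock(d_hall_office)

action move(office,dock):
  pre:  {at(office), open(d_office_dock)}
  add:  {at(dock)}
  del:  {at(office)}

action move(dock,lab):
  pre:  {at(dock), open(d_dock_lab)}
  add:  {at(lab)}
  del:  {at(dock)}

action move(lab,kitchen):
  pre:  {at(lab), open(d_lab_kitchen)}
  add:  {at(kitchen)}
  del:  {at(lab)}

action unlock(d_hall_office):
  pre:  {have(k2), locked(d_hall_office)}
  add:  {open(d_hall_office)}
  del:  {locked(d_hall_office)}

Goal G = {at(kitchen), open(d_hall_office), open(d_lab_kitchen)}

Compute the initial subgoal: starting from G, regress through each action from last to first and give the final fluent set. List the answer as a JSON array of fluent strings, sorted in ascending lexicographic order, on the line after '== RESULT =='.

Regress step by step:
  through step 4 (unlock(d_hall_office)): drop {open(d_hall_office)}, keep {at(kitchen), open(d_lab_kitchen)}, require {have(k2), locked(d_hall_office)}
    → {at(kitchen), have(k2), locked(d_hall_office), open(d_lab_kitchen)}
  through step 3 (move(lab,kitchen)): drop {at(kitchen)}, keep {have(k2), locked(d_hall_office), open(d_lab_kitchen)}, require {at(lab), open(d_lab_kitchen)}
    → {at(lab), have(k2), locked(d_hall_office), open(d_lab_kitchen)}
  through step 2 (move(dock,lab)): drop {at(lab)}, keep {have(k2), locked(d_hall_office), open(d_lab_kitchen)}, require {at(dock), open(d_dock_lab)}
    → {at(dock), have(k2), locked(d_hall_office), open(d_dock_lab), open(d_lab_kitchen)}
  through step 1 (move(office,dock)): drop {at(dock)}, keep {have(k2), locked(d_hall_office), open(d_dock_lab), open(d_lab_kitchen)}, require {at(office), open(d_office_dock)}
    → {at(office), have(k2), locked(d_hall_office), open(d_dock_lab), open(d_lab_kitchen), open(d_office_dock)}

== RESULT ==
["at(office)", "have(k2)", "locked(d_hall_office)", "open(d_dock_lab)", "open(d_lab_kitchen)", "open(d_office_dock)"]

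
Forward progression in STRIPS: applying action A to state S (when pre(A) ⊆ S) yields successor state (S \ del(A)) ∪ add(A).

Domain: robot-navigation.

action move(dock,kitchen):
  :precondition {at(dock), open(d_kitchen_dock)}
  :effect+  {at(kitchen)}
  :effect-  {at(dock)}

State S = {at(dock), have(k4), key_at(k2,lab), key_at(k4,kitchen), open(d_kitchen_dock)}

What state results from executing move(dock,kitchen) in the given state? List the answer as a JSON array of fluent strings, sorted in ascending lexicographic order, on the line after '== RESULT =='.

Progress:
  pre ⊆ S: {at(dock), open(d_kitchen_dock)} ⊆ S  — applicable
  S \ del = {have(k4), key_at(k2,lab), key_at(k4,kitchen), open(d_kitchen_dock)}
  ∪ add   = {at(kitchen), have(k4), key_at(k2,lab), key_at(k4,kitchen), open(d_kitchen_dock)}

== RESULT ==
["at(kitchen)", "have(k4)", "key_at(k2,lab)", "key_at(k4,kitchen)", "open(d_kitchen_dock)"]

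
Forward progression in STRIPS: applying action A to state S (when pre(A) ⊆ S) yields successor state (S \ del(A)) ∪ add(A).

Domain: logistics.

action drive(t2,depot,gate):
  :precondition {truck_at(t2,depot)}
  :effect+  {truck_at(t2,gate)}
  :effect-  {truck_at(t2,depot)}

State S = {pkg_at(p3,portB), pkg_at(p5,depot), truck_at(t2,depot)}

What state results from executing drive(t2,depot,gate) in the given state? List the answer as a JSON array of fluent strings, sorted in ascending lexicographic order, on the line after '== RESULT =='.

Compute (S \ del) ∪ add:
  pre ⊆ S: {truck_at(t2,depot)} ⊆ S  — applicable
  S \ del = {pkg_at(p3,portB), pkg_at(p5,depot)}
  ∪ add   = {pkg_at(p3,portB), pkg_at(p5,depot), truck_at(t2,gate)}

== RESULT ==
["pkg_at(p3,portB)", "pkg_at(p5,depot)", "truck_at(t2,gate)"]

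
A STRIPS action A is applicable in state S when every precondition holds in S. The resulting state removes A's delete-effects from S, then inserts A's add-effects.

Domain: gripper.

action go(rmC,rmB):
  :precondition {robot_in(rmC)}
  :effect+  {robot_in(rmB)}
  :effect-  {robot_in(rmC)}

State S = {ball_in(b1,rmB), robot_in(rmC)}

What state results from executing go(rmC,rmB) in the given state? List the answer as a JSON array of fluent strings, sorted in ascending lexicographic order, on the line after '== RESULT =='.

Progress:
  pre ⊆ S: {robot_in(rmC)} ⊆ S  — applicable
  S \ del = {ball_in(b1,rmB)}
  ∪ add   = {ball_in(b1,rmB), robot_in(rmB)}

== RESULT ==
["ball_in(b1,rmB)", "robot_in(rmB)"]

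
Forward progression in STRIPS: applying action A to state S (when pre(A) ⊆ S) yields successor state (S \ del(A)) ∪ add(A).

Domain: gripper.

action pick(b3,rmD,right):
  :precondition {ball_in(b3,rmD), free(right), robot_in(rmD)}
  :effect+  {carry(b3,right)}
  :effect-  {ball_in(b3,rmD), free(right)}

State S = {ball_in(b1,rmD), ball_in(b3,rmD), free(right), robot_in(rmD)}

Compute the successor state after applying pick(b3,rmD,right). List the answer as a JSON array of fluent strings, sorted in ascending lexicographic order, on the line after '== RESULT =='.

Progress:
  pre ⊆ S: {ball_in(b3,rmD), free(right), robot_in(rmD)} ⊆ S  — applicable
  S \ del = {ball_in(b1,rmD), robot_in(rmD)}
  ∪ add   = {ball_in(b1,rmD), carry(b3,right), robot_in(rmD)}

== RESULT ==
["ball_in(b1,rmD)", "carry(b3,right)", "robot_in(rmD)"]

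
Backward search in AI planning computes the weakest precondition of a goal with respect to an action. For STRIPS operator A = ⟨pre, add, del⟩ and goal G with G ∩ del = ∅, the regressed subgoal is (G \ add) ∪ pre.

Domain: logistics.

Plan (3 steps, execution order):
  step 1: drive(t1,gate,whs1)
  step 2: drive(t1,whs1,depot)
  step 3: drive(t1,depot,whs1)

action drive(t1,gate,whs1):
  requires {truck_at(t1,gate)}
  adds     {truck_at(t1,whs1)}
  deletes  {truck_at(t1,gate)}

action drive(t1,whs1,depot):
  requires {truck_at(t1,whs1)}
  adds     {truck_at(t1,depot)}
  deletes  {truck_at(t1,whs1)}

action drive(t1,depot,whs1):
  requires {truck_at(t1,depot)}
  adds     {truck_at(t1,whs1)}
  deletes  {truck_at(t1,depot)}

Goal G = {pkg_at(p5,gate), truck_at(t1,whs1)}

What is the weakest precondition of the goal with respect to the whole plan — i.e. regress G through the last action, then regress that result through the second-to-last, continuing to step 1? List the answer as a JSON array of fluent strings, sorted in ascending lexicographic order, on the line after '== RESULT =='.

Work backward from the goal:
  through step 3 (drive(t1,depot,whs1)): drop {truck_at(t1,whs1)}, keep {pkg_at(p5,gate)}, require {truck_at(t1,depot)}
    → {pkg_at(p5,gate), truck_at(t1,depot)}
  through step 2 (drive(t1,whs1,depot)): drop {truck_at(t1,depot)}, keep {pkg_at(p5,gate)}, require {truck_at(t1,whs1)}
    → {pkg_at(p5,gate), truck_at(t1,whs1)}
  through step 1 (drive(t1,gate,whs1)): drop {truck_at(t1,whs1)}, keep {pkg_at(p5,gate)}, require {truck_at(t1,gate)}
    → {pkg_at(p5,gate), truck_at(t1,gate)}

== RESULT ==
["pkg_at(p5,gate)", "truck_at(t1,gate)"]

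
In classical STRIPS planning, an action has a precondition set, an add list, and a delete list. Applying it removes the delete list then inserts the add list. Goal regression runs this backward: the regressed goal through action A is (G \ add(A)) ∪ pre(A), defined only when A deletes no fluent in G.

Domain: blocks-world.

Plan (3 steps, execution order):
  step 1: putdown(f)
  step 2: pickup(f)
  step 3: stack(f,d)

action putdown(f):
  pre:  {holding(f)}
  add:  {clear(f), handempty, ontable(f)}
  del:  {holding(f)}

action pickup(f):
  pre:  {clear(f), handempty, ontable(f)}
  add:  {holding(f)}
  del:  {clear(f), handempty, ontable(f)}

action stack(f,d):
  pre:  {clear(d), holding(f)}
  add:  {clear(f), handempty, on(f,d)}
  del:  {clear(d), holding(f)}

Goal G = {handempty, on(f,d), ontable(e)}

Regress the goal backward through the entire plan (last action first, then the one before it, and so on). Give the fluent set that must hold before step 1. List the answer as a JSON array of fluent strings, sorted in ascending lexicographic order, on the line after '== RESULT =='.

Regress step by step:
  through step 3 (stack(f,d)): drop {handempty, on(f,d)}, keep {ontable(e)}, require {clear(d), holding(f)}
    → {clear(d), holding(f), ontable(e)}
  through step 2 (pickup(f)): drop {holding(f)}, keep {clear(d), ontable(e)}, require {clear(f), handempty, ontable(f)}
    → {clear(d), clear(f), handempty, ontable(e), ontable(f)}
  through step 1 (putdown(f)): drop {clear(f), handempty, ontable(f)}, keep {clear(d), ontable(e)}, require {holding(f)}
    → {clear(d), holding(f), ontable(e)}

== RESULT ==
["clear(d)", "holding(f)", "ontable(e)"]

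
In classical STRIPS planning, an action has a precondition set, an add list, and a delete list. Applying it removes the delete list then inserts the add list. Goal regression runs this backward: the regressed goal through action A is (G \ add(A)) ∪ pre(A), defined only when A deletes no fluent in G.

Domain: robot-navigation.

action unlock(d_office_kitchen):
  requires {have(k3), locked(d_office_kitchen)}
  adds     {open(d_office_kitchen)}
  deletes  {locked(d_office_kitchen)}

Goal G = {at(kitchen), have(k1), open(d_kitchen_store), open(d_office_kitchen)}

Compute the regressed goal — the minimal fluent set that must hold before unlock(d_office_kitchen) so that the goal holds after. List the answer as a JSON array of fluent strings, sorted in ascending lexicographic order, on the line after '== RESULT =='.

Compute (G \ add) ∪ pre:
  G ∩ del = {}  (empty — regression defined)
  G \ add = {at(kitchen), have(k1), open(d_kitchen_store), open(d_office_kitchen)} \ {open(d_office_kitchen)} = {at(kitchen), have(k1), open(d_kitchen_store)}
  ∪ pre   = {at(kitchen), have(k1), open(d_kitchen_store)} ∪ {have(k3), locked(d_office_kitchen)}
          = {at(kitchen), have(k1), have(k3), locked(d_office_kitchen), open(d_kitchen_store)}

== RESULT ==
["at(kitchen)", "have(k1)", "have(k3)", "locked(d_office_kitchen)", "open(d_kitchen_store)"]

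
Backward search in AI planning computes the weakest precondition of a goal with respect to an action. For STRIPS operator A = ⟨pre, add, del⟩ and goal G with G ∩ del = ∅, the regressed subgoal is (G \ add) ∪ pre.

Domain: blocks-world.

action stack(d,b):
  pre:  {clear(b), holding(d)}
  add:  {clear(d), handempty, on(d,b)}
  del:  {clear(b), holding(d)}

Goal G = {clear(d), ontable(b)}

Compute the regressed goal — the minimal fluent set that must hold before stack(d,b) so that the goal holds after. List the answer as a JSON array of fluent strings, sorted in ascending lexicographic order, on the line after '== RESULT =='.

Compute (G \ add) ∪ pre:
  G ∩ del = {}  (empty — regression defined)
  G \ add = {clear(d), ontable(b)} \ {clear(d), handempty, on(d,b)} = {ontable(b)}
  ∪ pre   = {ontable(b)} ∪ {clear(b), holding(d)}
          = {clear(b), holding(d), ontable(b)}

== RESULT ==
["clear(b)", "holding(d)", "ontable(b)"]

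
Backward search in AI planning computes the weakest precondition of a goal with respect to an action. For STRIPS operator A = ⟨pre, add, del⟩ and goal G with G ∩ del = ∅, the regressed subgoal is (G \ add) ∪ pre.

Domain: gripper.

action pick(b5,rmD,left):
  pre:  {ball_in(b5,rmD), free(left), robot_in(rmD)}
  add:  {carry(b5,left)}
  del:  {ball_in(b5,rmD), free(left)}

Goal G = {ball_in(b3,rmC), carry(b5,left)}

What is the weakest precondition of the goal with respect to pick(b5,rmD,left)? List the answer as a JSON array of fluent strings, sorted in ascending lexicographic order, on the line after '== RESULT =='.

Regress:
  G ∩ del = {}  (empty — regression defined)
  G \ add = {ball_in(b3,rmC), carry(b5,left)} \ {carry(b5,left)} = {ball_in(b3,rmC)}
  ∪ pre   = {ball_in(b3,rmC)} ∪ {ball_in(b5,rmD), free(left), robot_in(rmD)}
          = {ball_in(b3,rmC), ball_in(b5,rmD), free(left), robot_in(rmD)}

== RESULT ==
["ball_in(b3,rmC)", "ball_in(b5,rmD)", "free(left)", "robot_in(rmD)"]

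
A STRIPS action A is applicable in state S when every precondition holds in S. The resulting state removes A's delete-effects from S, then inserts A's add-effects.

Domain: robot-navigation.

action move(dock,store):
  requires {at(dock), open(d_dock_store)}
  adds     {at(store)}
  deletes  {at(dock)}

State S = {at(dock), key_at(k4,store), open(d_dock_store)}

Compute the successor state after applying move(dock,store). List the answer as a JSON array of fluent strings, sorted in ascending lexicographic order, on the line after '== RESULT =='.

Compute (S \ del) ∪ add:
  pre ⊆ S: {at(dock), open(d_dock_store)} ⊆ S  — applicable
  S \ del = {key_at(k4,store), open(d_dock_store)}
  ∪ add   = {at(store), key_at(k4,store), open(d_dock_store)}

== RESULT ==
["at(store)", "key_at(k4,store)", "open(d_dock_store)"]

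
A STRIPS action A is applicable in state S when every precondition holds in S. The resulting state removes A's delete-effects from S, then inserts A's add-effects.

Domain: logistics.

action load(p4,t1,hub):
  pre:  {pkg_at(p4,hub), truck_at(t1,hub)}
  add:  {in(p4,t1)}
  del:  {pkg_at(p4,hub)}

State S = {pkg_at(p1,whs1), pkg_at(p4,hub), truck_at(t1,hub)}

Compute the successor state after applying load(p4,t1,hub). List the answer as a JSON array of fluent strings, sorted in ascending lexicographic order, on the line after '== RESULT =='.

Progress:
  pre ⊆ S: {pkg_at(p4,hub), truck_at(t1,hub)} ⊆ S  — applicable
  S \ del = {pkg_at(p1,whs1), truck_at(t1,hub)}
  ∪ add   = {in(p4,t1), pkg_at(p1,whs1), truck_at(t1,hub)}

== RESULT ==
["in(p4,t1)", "pkg_at(p1,whs1)", "truck_at(t1,hub)"]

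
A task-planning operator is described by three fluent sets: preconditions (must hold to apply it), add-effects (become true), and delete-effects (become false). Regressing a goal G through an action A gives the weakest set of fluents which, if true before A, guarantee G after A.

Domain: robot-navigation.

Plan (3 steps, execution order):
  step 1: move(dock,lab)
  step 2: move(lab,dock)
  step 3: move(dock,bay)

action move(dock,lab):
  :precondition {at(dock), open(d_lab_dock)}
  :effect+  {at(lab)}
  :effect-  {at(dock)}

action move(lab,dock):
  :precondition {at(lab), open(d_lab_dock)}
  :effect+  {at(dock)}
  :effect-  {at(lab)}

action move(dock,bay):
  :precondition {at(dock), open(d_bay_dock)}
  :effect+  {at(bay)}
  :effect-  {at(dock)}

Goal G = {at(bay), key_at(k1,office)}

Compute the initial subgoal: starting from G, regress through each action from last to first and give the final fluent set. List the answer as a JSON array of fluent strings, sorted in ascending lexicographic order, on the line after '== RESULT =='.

Regress step by step:
  through step 3 (move(dock,bay)): drop {at(bay)}, keep {key_at(k1,office)}, require {at(dock), open(d_bay_dock)}
    → {at(dock), key_at(k1,office), open(d_bay_dock)}
  through step 2 (move(lab,dock)): drop {at(dock)}, keep {key_at(k1,office), open(d_bay_dock)}, require {at(lab), open(d_lab_dock)}
    → {at(lab), key_at(k1,office), open(d_bay_dock), open(d_lab_dock)}
  through step 1 (move(dock,lab)): drop {at(lab)}, keep {key_at(k1,office), open(d_bay_dock), open(d_lab_dock)}, require {at(dock), open(d_lab_dock)}
    → {at(dock), key_at(k1,office), open(d_bay_dock), open(d_lab_dock)}

== RESULT ==
["at(dock)", "key_at(k1,office)", "open(d_bay_dock)", "open(d_lab_dock)"]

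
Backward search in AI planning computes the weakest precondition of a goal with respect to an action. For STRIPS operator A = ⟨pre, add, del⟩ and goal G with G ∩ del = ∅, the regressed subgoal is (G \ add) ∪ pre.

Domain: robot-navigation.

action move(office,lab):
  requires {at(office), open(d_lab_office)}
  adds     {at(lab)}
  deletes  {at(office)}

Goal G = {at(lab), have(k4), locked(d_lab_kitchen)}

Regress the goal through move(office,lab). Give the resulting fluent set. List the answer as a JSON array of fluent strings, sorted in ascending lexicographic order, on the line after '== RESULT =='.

Regress:
  G ∩ del = {}  (empty — regression defined)
  G \ add = {at(lab), have(k4), locked(d_lab_kitchen)} \ {at(lab)} = {have(k4), locked(d_lab_kitchen)}
  ∪ pre   = {have(k4), locked(d_lab_kitchen)} ∪ {at(office), open(d_lab_office)}
          = {at(office), have(k4), locked(d_lab_kitchen), open(d_lab_office)}

== RESULT ==
["at(office)", "have(k4)", "locked(d_lab_kitchen)", "open(d_lab_office)"]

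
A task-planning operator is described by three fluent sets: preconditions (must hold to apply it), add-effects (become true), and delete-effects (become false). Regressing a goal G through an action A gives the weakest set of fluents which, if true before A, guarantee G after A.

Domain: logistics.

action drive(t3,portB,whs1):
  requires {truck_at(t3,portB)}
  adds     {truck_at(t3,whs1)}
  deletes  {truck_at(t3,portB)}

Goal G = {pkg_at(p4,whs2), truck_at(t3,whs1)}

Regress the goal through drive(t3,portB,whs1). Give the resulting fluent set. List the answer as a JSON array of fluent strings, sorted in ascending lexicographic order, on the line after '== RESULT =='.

Regress:
  G ∩ del = {}  (empty — regression defined)
  G \ add = {pkg_at(p4,whs2), truck_at(t3,whs1)} \ {truck_at(t3,whs1)} = {pkg_at(p4,whs2)}
  ∪ pre   = {pkg_at(p4,whs2)} ∪ {truck_at(t3,portB)}
          = {pkg_at(p4,whs2), truck_at(t3,portB)}

== RESULT ==
["pkg_at(p4,whs2)", "truck_at(t3,portB)"]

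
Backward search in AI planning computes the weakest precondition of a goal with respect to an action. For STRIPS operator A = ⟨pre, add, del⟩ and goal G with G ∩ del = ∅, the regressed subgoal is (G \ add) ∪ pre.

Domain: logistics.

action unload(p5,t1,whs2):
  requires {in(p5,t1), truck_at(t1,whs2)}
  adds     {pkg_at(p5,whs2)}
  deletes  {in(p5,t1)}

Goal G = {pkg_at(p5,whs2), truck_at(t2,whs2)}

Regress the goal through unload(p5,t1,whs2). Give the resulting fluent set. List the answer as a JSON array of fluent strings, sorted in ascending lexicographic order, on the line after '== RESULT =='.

Regress:
  G ∩ del = {}  (empty — regression defined)
  G \ add = {pkg_at(p5,whs2), truck_at(t2,whs2)} \ {pkg_at(p5,whs2)} = {truck_at(t2,whs2)}
  ∪ pre   = {truck_at(t2,whs2)} ∪ {in(p5,t1), truck_at(t1,whs2)}
          = {in(p5,t1), truck_at(t1,whs2), truck_at(t2,whs2)}

== RESULT ==
["in(p5,t1)", "truck_at(t1,whs2)", "truck_at(t2,whs2)"]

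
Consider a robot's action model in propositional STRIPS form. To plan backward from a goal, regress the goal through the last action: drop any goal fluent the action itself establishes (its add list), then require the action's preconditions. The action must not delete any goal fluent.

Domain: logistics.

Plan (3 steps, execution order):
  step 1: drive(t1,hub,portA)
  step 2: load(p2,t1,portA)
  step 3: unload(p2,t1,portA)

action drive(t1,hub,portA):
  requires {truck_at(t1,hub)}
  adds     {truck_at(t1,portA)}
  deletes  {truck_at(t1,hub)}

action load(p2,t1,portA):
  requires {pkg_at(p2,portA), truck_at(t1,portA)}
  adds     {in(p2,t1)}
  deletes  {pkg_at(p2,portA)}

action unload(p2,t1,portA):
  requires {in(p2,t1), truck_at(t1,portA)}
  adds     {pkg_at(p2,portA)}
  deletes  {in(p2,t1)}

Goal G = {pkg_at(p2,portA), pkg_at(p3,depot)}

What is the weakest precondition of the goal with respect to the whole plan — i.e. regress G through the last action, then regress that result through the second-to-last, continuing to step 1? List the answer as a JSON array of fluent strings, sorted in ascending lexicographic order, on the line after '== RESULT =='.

Work backward from the goal:
  through step 3 (unload(p2,t1,portA)): drop {pkg_at(p2,portA)}, keep {pkg_at(p3,depot)}, require {in(p2,t1), truck_at(t1,portA)}
    → {in(p2,t1), pkg_at(p3,depot), truck_at(t1,portA)}
  through step 2 (load(p2,t1,portA)): drop {in(p2,t1)}, keep {pkg_at(p3,depot), truck_at(t1,portA)}, require {pkg_at(p2,portA), truck_at(t1,portA)}
    → {pkg_at(p2,portA), pkg_at(p3,depot), truck_at(t1,portA)}
  through step 1 (drive(t1,hub,portA)): drop {truck_at(t1,portA)}, keep {pkg_at(p2,portA), pkg_at(p3,depot)}, require {truck_at(t1,hub)}
    → {pkg_at(p2,portA), pkg_at(p3,depot), truck_at(t1,hub)}

== RESULT ==
["pkg_at(p2,portA)", "pkg_at(p3,depot)", "truck_at(t1,hub)"]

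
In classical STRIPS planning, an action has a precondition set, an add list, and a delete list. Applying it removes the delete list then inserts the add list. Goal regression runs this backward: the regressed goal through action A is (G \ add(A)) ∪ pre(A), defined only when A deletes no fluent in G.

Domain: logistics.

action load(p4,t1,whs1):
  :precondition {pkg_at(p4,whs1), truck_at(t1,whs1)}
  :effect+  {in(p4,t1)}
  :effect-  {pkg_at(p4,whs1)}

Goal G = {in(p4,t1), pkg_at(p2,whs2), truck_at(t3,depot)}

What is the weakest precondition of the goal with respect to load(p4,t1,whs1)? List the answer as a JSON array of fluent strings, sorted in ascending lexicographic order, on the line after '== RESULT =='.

Compute (G \ add) ∪ pre:
  G ∩ del = {}  (empty — regression defined)
  G \ add = {in(p4,t1), pkg_at(p2,whs2), truck_at(t3,depot)} \ {in(p4,t1)} = {pkg_at(p2,whs2), truck_at(t3,depot)}
  ∪ pre   = {pkg_at(p2,whs2), truck_at(t3,depot)} ∪ {pkg_at(p4,whs1), truck_at(t1,whs1)}
          = {pkg_at(p2,whs2), pkg_at(p4,whs1), truck_at(t1,whs1), truck_at(t3,depot)}

== RESULT ==
["pkg_at(p2,whs2)", "pkg_at(p4,whs1)", "truck_at(t1,whs1)", "truck_at(t3,depot)"]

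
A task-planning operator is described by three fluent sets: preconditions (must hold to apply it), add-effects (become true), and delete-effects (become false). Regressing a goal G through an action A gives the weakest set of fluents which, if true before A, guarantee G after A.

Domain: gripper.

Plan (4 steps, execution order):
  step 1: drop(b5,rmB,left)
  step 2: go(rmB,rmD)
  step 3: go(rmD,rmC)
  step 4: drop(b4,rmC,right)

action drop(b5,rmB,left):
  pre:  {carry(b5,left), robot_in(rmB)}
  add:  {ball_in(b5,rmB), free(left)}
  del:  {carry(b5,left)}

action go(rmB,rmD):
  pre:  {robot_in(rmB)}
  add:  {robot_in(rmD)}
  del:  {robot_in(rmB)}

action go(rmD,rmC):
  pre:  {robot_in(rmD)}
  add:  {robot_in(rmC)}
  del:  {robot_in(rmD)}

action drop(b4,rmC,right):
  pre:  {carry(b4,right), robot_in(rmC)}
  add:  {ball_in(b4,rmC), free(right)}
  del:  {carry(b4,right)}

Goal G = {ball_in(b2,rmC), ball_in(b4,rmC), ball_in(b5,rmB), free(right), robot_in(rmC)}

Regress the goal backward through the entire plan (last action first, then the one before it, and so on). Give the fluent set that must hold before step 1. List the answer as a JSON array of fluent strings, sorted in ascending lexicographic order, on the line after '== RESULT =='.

Regress step by step:
  through step 4 (drop(b4,rmC,right)): drop {ball_in(b4,rmC), free(right)}, keep {ball_in(b2,rmC), ball_in(b5,rmB), robot_in(rmC)}, require {carry(b4,right), robot_in(rmC)}
    → {ball_in(b2,rmC), ball_in(b5,rmB), carry(b4,right), robot_in(rmC)}
  through step 3 (go(rmD,rmC)): drop {robot_in(rmC)}, keep {ball_in(b2,rmC), ball_in(b5,rmB), carry(b4,right)}, require {robot_in(rmD)}
    → {ball_in(b2,rmC), ball_in(b5,rmB), carry(b4,right), robot_in(rmD)}
  through step 2 (go(rmB,rmD)): drop {robot_in(rmD)}, keep {ball_in(b2,rmC), ball_in(b5,rmB), carry(b4,right)}, require {robot_in(rmB)}
    → {ball_in(b2,rmC), ball_in(b5,rmB), carry(b4,right), robot_in(rmB)}
  through step 1 (drop(b5,rmB,left)): drop {ball_in(b5,rmB)}, keep {ball_in(b2,rmC), carry(b4,right), robot_in(rmB)}, require {carry(b5,left), robot_in(rmB)}
    → {ball_in(b2,rmC), carry(b4,right), carry(b5,left), robot_in(rmB)}

== RESULT ==
["ball_in(b2,rmC)", "carry(b4,right)", "carry(b5,left)", "robot_in(rmB)"]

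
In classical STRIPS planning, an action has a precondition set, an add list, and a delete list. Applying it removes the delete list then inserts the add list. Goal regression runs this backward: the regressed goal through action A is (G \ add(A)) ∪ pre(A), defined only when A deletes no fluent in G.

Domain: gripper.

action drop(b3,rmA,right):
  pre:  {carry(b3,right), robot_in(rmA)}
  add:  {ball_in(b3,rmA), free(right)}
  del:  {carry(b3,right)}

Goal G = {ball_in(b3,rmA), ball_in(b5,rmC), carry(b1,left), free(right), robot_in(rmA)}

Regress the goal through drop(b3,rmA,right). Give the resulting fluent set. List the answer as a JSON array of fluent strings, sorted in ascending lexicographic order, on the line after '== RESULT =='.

Regress:
  G ∩ del = {}  (empty — regression defined)
  G \ add = {ball_in(b3,rmA), ball_in(b5,rmC), carry(b1,left), free(right), robot_in(rmA)} \ {ball_in(b3,rmA), free(right)} = {ball_in(b5,rmC), carry(b1,left), robot_in(rmA)}
  ∪ pre   = {ball_in(b5,rmC), carry(b1,left), robot_in(rmA)} ∪ {carry(b3,right), robot_in(rmA)}
          = {ball_in(b5,rmC), carry(b1,left), carry(b3,right), robot_in(rmA)}

== RESULT ==
["ball_in(b5,rmC)", "carry(b1,left)", "carry(b3,right)", "robot_in(rmA)"]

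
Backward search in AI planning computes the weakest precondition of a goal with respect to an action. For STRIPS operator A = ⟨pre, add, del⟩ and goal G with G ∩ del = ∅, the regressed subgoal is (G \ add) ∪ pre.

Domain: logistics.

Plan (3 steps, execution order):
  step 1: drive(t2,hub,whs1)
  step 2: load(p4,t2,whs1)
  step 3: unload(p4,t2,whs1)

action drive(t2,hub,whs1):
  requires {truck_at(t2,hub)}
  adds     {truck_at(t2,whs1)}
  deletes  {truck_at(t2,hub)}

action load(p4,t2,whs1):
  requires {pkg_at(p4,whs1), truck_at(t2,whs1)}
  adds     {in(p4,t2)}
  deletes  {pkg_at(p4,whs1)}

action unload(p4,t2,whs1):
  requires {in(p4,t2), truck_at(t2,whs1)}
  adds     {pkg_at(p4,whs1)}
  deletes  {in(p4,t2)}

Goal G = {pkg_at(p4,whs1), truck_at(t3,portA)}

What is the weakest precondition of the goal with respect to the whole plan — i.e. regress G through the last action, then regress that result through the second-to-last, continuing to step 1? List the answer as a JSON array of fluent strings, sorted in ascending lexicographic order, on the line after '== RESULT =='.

Regress step by step:
  through step 3 (unload(p4,t2,whs1)): drop {pkg_at(p4,whs1)}, keep {truck_at(t3,portA)}, require {in(p4,t2), truck_at(t2,whs1)}
    → {in(p4,t2), truck_at(t2,whs1), truck_at(t3,portA)}
  through step 2 (load(p4,t2,whs1)): drop {in(p4,t2)}, keep {truck_at(t2,whs1), truck_at(t3,portA)}, require {pkg_at(p4,whs1), truck_at(t2,whs1)}
    → {pkg_at(p4,whs1), truck_at(t2,whs1), truck_at(t3,portA)}
  through step 1 (drive(t2,hub,whs1)): drop {truck_at(t2,whs1)}, keep {pkg_at(p4,whs1), truck_at(t3,portA)}, require {truck_at(t2,hub)}
    → {pkg_at(p4,whs1), truck_at(t2,hub), truck_at(t3,portA)}

== RESULT ==
["pkg_at(p4,whs1)", "truck_at(t2,hub)", "truck_at(t3,portA)"]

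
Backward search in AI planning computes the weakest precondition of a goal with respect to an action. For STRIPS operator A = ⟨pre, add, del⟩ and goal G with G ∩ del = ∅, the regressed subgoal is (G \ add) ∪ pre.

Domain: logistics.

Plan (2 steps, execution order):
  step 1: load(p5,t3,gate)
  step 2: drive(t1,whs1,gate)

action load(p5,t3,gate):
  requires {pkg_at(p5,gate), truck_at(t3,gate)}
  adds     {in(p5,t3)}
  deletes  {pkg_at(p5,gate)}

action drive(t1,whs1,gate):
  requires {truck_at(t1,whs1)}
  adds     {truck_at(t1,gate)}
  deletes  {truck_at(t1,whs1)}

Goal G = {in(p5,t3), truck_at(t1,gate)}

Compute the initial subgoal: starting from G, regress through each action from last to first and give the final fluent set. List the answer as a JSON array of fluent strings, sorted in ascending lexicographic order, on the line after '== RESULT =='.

Work backward from the goal:
  through step 2 (drive(t1,whs1,gate)): drop {truck_at(t1,gate)}, keep {in(p5,t3)}, require {truck_at(t1,whs1)}
    → {in(p5,t3), truck_at(t1,whs1)}
  through step 1 (load(p5,t3,gate)): drop {in(p5,t3)}, keep {truck_at(t1,whs1)}, require {pkg_at(p5,gate), truck_at(t3,gate)}
    → {pkg_at(p5,gate), truck_at(t1,whs1), truck_at(t3,gate)}

== RESULT ==
["pkg_at(p5,gate)", "truck_at(t1,whs1)", "truck_at(t3,gate)"]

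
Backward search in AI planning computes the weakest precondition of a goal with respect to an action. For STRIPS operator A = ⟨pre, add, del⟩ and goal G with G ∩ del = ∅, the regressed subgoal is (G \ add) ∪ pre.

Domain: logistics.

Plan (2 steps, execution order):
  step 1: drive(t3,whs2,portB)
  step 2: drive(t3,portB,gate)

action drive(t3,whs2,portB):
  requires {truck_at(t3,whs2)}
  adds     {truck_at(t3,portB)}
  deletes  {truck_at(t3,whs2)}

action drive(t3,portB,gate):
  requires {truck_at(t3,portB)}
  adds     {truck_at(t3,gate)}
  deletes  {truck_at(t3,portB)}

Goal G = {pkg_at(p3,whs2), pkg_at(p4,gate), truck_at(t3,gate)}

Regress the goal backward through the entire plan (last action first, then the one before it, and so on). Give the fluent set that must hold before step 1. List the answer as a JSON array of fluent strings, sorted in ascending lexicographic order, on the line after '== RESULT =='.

Regress step by step:
  through step 2 (drive(t3,portB,gate)): drop {truck_at(t3,gate)}, keep {pkg_at(p3,whs2), pkg_at(p4,gate)}, require {truck_at(t3,portB)}
    → {pkg_at(p3,whs2), pkg_at(p4,gate), truck_at(t3,portB)}
  through step 1 (drive(t3,whs2,portB)): drop {truck_at(t3,portB)}, keep {pkg_at(p3,whs2), pkg_at(p4,gate)}, require {truck_at(t3,whs2)}
    → {pkg_at(p3,whs2), pkg_at(p4,gate), truck_at(t3,whs2)}

== RESULT ==
["pkg_at(p3,whs2)", "pkg_at(p4,gate)", "truck_at(t3,whs2)"]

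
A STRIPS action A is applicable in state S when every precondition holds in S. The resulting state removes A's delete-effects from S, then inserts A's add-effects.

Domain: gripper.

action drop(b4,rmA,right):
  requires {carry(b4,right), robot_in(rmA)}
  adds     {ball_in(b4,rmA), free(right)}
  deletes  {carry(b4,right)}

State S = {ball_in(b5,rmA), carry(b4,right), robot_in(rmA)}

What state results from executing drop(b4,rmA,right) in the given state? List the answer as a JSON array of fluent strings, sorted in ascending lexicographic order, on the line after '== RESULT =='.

Progress:
  pre ⊆ S: {carry(b4,right), robot_in(rmA)} ⊆ S  — applicable
  S \ del = {ball_in(b5,rmA), robot_in(rmA)}
  ∪ add   = {ball_in(b4,rmA), ball_in(b5,rmA), free(right), robot_in(rmA)}

== RESULT ==
["ball_in(b4,rmA)", "ball_in(b5,rmA)", "free(right)", "robot_in(rmA)"]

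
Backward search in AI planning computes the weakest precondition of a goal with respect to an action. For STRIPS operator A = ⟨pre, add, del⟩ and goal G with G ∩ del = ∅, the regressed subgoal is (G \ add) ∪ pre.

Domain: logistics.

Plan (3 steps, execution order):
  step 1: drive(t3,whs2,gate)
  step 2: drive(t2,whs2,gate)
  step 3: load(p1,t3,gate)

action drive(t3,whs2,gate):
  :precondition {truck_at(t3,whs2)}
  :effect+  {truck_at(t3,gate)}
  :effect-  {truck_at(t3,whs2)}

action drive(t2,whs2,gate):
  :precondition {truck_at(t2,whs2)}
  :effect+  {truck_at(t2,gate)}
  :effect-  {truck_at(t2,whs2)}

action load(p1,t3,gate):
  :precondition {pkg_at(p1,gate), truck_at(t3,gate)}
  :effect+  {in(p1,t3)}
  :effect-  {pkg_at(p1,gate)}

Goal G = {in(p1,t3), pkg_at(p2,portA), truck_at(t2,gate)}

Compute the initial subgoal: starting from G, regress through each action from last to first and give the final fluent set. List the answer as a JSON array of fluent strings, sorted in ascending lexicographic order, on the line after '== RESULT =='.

Work backward from the goal:
  through step 3 (load(p1,t3,gate)): drop {in(p1,t3)}, keep {pkg_at(p2,portA), truck_at(t2,gate)}, require {pkg_at(p1,gate), truck_at(t3,gate)}
    → {pkg_at(p1,gate), pkg_at(p2,portA), truck_at(t2,gate), truck_at(t3,gate)}
  through step 2 (drive(t2,whs2,gate)): drop {truck_at(t2,gate)}, keep {pkg_at(p1,gate), pkg_at(p2,portA), truck_at(t3,gate)}, require {truck_at(t2,whs2)}
    → {pkg_at(p1,gate), pkg_at(p2,portA), truck_at(t2,whs2), truck_at(t3,gate)}
  through step 1 (drive(t3,whs2,gate)): drop {truck_at(t3,gate)}, keep {pkg_at(p1,gate), pkg_at(p2,portA), truck_at(t2,whs2)}, require {truck_at(t3,whs2)}
    → {pkg_at(p1,gate), pkg_at(p2,portA), truck_at(t2,whs2), truck_at(t3,whs2)}

== RESULT ==
["pkg_at(p1,gate)", "pkg_at(p2,portA)", "truck_at(t2,whs2)", "truck_at(t3,whs2)"]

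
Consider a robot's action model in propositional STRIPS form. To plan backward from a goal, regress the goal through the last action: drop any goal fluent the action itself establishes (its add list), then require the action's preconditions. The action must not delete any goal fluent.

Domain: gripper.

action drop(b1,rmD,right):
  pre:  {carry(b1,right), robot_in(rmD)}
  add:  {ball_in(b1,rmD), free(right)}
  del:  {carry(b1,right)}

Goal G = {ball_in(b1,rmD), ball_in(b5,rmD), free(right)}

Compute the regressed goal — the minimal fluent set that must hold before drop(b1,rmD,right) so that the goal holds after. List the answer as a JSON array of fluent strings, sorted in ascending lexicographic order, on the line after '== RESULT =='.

Compute (G \ add) ∪ pre:
  G ∩ del = {}  (empty — regression defined)
  G \ add = {ball_in(b1,rmD), ball_in(b5,rmD), free(right)} \ {ball_in(b1,rmD), free(right)} = {ball_in(b5,rmD)}
  ∪ pre   = {ball_in(b5,rmD)} ∪ {carry(b1,right), robot_in(rmD)}
          = {ball_in(b5,rmD), carry(b1,right), robot_in(rmD)}

== RESULT ==
["ball_in(b5,rmD)", "carry(b1,right)", "robot_in(rmD)"]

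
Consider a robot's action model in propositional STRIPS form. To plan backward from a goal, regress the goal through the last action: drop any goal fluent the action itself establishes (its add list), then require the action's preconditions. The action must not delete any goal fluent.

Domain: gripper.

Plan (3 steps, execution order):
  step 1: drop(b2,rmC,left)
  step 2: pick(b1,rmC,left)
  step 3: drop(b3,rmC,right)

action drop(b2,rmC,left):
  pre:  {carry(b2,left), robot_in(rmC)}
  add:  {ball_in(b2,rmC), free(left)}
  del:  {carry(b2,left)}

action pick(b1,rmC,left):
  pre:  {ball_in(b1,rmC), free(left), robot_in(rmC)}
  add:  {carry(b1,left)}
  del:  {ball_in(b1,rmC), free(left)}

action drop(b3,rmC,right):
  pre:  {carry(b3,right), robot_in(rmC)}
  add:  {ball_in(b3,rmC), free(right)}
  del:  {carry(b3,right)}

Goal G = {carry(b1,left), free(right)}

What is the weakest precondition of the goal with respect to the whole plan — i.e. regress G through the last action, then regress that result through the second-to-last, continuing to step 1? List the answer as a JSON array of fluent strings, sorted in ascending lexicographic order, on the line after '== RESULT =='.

Regress step by step:
  through step 3 (drop(b3,rmC,right)): drop {free(right)}, keep {carry(b1,left)}, require {carry(b3,right), robot_in(rmC)}
    → {carry(b1,left), carry(b3,right), robot_in(rmC)}
  through step 2 (pick(b1,rmC,left)): drop {carry(b1,left)}, keep {carry(b3,right), robot_in(rmC)}, require {ball_in(b1,rmC), free(left), robot_in(rmC)}
    → {ball_in(b1,rmC), carry(b3,right), free(left), robot_in(rmC)}
  through step 1 (drop(b2,rmC,left)): drop {free(left)}, keep {ball_in(b1,rmC), carry(b3,right), robot_in(rmC)}, require {carry(b2,left), robot_in(rmC)}
    → {ball_in(b1,rmC), carry(b2,left), carry(b3,right), robot_in(rmC)}

== RESULT ==
["ball_in(b1,rmC)", "carry(b2,left)", "carry(b3,right)", "robot_in(rmC)"]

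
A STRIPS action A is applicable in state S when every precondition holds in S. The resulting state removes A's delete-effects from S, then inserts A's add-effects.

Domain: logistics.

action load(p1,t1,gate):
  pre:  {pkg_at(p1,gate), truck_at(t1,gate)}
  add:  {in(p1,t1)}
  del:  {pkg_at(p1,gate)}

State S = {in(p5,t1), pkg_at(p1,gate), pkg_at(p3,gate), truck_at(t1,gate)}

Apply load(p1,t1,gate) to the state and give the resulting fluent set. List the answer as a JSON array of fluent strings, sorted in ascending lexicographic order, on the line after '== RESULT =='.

Progress:
  pre ⊆ S: {pkg_at(p1,gate), truck_at(t1,gate)} ⊆ S  — applicable
  S \ del = {in(p5,t1), pkg_at(p3,gate), truck_at(t1,gate)}
  ∪ add   = {in(p1,t1), in(p5,t1), pkg_at(p3,gate), truck_at(t1,gate)}

== RESULT ==
["in(p1,t1)", "in(p5,t1)", "pkg_at(p3,gate)", "truck_at(t1,gate)"]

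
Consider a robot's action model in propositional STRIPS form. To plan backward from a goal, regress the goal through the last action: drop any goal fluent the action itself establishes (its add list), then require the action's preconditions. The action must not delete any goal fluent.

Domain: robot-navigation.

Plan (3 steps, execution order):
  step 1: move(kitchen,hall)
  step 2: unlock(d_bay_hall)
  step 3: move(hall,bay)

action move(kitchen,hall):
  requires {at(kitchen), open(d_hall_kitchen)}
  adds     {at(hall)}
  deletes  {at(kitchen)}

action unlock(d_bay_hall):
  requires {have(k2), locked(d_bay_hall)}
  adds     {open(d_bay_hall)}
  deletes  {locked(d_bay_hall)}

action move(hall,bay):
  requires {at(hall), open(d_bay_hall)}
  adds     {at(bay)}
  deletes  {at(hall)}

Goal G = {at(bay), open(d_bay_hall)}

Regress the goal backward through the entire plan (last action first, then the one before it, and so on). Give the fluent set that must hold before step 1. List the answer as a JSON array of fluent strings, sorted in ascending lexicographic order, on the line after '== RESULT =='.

Work backward from the goal:
  through step 3 (move(hall,bay)): drop {at(bay)}, keep {open(d_bay_hall)}, require {at(hall), open(d_bay_hall)}
    → {at(hall), open(d_bay_hall)}
  through step 2 (unlock(d_bay_hall)): drop {open(d_bay_hall)}, keep {at(hall)}, require {have(k2), locked(d_bay_hall)}
    → {at(hall), have(k2), locked(d_bay_hall)}
  through step 1 (move(kitchen,hall)): drop {at(hall)}, keep {have(k2), locked(d_bay_hall)}, require {at(kitchen), open(d_hall_kitchen)}
    → {at(kitchen), have(k2), locked(d_bay_hall), open(d_hall_kitchen)}

== RESULT ==
["at(kitchen)", "have(k2)", "locked(d_bay_hall)", "open(d_hall_kitchen)"]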